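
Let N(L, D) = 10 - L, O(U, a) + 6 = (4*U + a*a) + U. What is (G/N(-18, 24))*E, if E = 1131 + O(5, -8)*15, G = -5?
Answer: -2970/7 ≈ -424.29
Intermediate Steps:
O(U, a) = -6 + a**2 + 5*U (O(U, a) = -6 + ((4*U + a*a) + U) = -6 + ((4*U + a**2) + U) = -6 + ((a**2 + 4*U) + U) = -6 + (a**2 + 5*U) = -6 + a**2 + 5*U)
E = 2376 (E = 1131 + (-6 + (-8)**2 + 5*5)*15 = 1131 + (-6 + 64 + 25)*15 = 1131 + 83*15 = 1131 + 1245 = 2376)
(G/N(-18, 24))*E = -5/(10 - 1*(-18))*2376 = -5/(10 + 18)*2376 = -5/28*2376 = -2970/7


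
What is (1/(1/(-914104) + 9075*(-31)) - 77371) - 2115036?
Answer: -563800058945981111/257160307801 ≈ -2.1924e+6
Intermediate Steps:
(1/(1/(-914104) + 9075*(-31)) - 77371) - 2115036 = (1/(-1/914104 - 281325) - 77371) - 2115036 = (1/(-257160307801/914104) - 77371) - 2115036 = (-914104/257160307801 - 77371) - 2115036 = -19896750175785275/257160307801 - 2115036 = -563800058945981111/257160307801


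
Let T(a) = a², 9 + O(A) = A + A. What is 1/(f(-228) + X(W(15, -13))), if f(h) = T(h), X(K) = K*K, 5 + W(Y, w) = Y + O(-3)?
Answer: 1/52009 ≈ 1.9227e-5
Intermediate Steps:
O(A) = -9 + 2*A (O(A) = -9 + (A + A) = -9 + 2*A)
W(Y, w) = -20 + Y (W(Y, w) = -5 + (Y + (-9 + 2*(-3))) = -5 + (Y + (-9 - 6)) = -5 + (Y - 15) = -5 + (-15 + Y) = -20 + Y)
X(K) = K²
f(h) = h²
1/(f(-228) + X(W(15, -13))) = 1/((-228)² + (-20 + 15)²) = 1/(51984 + (-5)²) = 1/(51984 + 25) = 1/52009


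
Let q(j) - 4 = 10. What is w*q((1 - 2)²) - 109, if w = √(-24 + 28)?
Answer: -81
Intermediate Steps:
q(j) = 14 (q(j) = 4 + 10 = 14)
w = 2 (w = √4 = 2)
w*q((1 - 2)²) - 109 = 2*14 - 109 = 28 - 109 = -81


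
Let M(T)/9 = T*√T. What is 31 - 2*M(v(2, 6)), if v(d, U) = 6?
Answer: 31 - 108*√6 ≈ -233.54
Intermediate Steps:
M(T) = 9*T^(3/2) (M(T) = 9*(T*√T) = 9*T^(3/2))
31 - 2*M(v(2, 6)) = 31 - 18*6^(3/2) = 31 - 18*6*√6 = 31 - 108*√6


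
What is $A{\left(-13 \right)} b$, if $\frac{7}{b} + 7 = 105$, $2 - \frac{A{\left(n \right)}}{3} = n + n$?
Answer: $6$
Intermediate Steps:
$A{\left(n \right)} = 6 - 6 n$ ($A{\left(n \right)} = 6 - 3 \left(n + n\right) = 6 - 3 \cdot 2 n = 6 - 6 n$)
$b = \frac{1}{14}$ ($b = \frac{7}{-7 + 105} = \frac{7}{98} = 7 \cdot \frac{1}{98} = \frac{1}{14} \approx 0.071429$)
$A{\left(-13 \right)} b = \left(6 - -78\right) \frac{1}{14} = \left(6 + 78\right) \frac{1}{14} = 84 \cdot \frac{1}{14} = 6$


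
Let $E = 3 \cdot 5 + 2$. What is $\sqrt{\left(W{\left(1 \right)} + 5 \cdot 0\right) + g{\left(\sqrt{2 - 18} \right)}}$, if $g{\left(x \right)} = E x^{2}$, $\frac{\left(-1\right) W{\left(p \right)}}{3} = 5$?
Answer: $i \sqrt{287} \approx 16.941 i$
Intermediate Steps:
$W{\left(p \right)} = -15$ ($W{\left(p \right)} = \left(-3\right) 5 = -15$)
$E = 17$ ($E = 15 + 2 = 17$)
$g{\left(x \right)} = 17 x^{2}$
$\sqrt{\left(W{\left(1 \right)} + 5 \cdot 0\right) + g{\left(\sqrt{2 - 18} \right)}} = \sqrt{\left(-15 + 5 \cdot 0\right) + 17 \left(\sqrt{2 - 18}\right)^{2}} = \sqrt{\left(-15 + 0\right) + 17 \left(\sqrt{-16}\right)^{2}} = \sqrt{-15 + 17 \left(4 i\right)^{2}} = \sqrt{-15 + 17 \left(-16\right)} = \sqrt{-15 - 272} = \sqrt{-287} = i \sqrt{287}$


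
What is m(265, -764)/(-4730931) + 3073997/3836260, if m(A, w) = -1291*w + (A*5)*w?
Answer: 14642518390967/18149081358060 ≈ 0.80679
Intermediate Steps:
m(A, w) = -1291*w + 5*A*w (m(A, w) = -1291*w + (5*A)*w = -1291*w + 5*A*w)
m(265, -764)/(-4730931) + 3073997/3836260 = -764*(-1291 + 5*265)/(-4730931) + 3073997/3836260 = -764*(-1291 + 1325)*(-1/4730931) + 3073997*(1/3836260) = -764*34*(-1/4730931) + 3073997/3836260 = -25976*(-1/4730931) + 3073997/3836260 = 25976/4730931 + 3073997/3836260 = 14642518390967/18149081358060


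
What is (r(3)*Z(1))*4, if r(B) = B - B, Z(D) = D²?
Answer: 0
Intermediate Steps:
r(B) = 0
(r(3)*Z(1))*4 = (0*1²)*4 = (0*1)*4 = 0*4 = 0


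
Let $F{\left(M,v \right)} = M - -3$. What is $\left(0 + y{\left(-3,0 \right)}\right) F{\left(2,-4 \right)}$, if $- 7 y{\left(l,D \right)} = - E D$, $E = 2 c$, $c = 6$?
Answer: $0$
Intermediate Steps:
$E = 12$ ($E = 2 \cdot 6 = 12$)
$y{\left(l,D \right)} = \frac{12 D}{7}$ ($y{\left(l,D \right)} = - \frac{\left(-1\right) 12 D}{7} = - \frac{\left(-12\right) D}{7} = \frac{12 D}{7}$)
$F{\left(M,v \right)} = 3 + M$ ($F{\left(M,v \right)} = M + 3 = 3 + M$)
$\left(0 + y{\left(-3,0 \right)}\right) F{\left(2,-4 \right)} = \left(0 + \frac{12}{7} \cdot 0\right) \left(3 + 2\right) = \left(0 + 0\right) 5 = 0 \cdot 5 = 0$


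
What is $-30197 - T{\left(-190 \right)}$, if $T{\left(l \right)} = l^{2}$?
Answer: $-66297$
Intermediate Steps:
$-30197 - T{\left(-190 \right)} = -30197 - \left(-190\right)^{2} = -30197 - 36100 = -66297$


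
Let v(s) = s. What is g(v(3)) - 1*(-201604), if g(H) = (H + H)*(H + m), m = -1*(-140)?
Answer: 202462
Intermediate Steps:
m = 140
g(H) = 2*H*(140 + H) (g(H) = (H + H)*(H + 140) = (2*H)*(140 + H) = 2*H*(140 + H))
g(v(3)) - 1*(-201604) = 2*3*(140 + 3) - 1*(-201604) = 2*3*143 + 201604 = 858 + 201604 = 202462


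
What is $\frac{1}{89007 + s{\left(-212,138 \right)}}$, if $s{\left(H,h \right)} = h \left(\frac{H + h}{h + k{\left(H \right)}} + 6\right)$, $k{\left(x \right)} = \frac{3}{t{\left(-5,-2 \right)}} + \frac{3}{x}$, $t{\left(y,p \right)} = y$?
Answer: $\frac{48543}{4357252165} \approx 1.1141 \cdot 10^{-5}$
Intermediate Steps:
$k{\left(x \right)} = - \frac{3}{5} + \frac{3}{x}$ ($k{\left(x \right)} = \frac{3}{-5} + \frac{3}{x} = 3 \left(- \frac{1}{5}\right) + \frac{3}{x} = - \frac{3}{5} + \frac{3}{x}$)
$s{\left(H,h \right)} = h \left(6 + \frac{H + h}{- \frac{3}{5} + h + \frac{3}{H}}\right)$ ($s{\left(H,h \right)} = h \left(\frac{H + h}{h - \left(\frac{3}{5} - \frac{3}{H}\right)} + 6\right) = h \left(\frac{H + h}{- \frac{3}{5} + h + \frac{3}{H}} + 6\right) = h \left(6 + \frac{H + h}{- \frac{3}{5} + h + \frac{3}{H}}\right)$)
$\frac{1}{89007 + s{\left(-212,138 \right)}} = \frac{1}{89007 + \frac{138 \left(90 - -3816 + 5 \left(-212\right) \left(-212 + 7 \cdot 138\right)\right)}{15 - -636 + 5 \left(-212\right) 138}} = \frac{1}{89007 + \frac{138 \left(90 + 3816 + 5 \left(-212\right) \left(-212 + 966\right)\right)}{15 + 636 - 146280}} = \frac{1}{89007 + \frac{138 \left(90 + 3816 + 5 \left(-212\right) 754\right)}{-145629}} = \frac{1}{89007 + 138 \left(- \frac{1}{145629}\right) \left(90 + 3816 - 799240\right)} = \frac{1}{89007 + 138 \left(- \frac{1}{145629}\right) \left(-795334\right)} = \frac{1}{89007 + \frac{36585364}{48543}} = \frac{1}{\frac{4357252165}{48543}} = \frac{48543}{4357252165}$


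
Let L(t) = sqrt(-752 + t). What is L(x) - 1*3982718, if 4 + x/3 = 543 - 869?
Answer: -3982718 + I*sqrt(1742) ≈ -3.9827e+6 + 41.737*I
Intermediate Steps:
x = -990 (x = -12 + 3*(543 - 869) = -12 + 3*(-326) = -12 - 978 = -990)
L(x) - 1*3982718 = sqrt(-752 - 990) - 1*3982718 = sqrt(-1742) - 3982718 = I*sqrt(1742) - 3982718 = -3982718 + I*sqrt(1742)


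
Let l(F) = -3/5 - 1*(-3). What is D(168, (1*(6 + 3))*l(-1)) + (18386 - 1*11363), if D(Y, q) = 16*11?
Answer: 7199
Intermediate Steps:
l(F) = 12/5 (l(F) = -3*⅕ + 3 = -⅗ + 3 = 12/5)
D(Y, q) = 176
D(168, (1*(6 + 3))*l(-1)) + (18386 - 1*11363) = 176 + (18386 - 1*11363) = 176 + (18386 - 11363) = 176 + 7023 = 7199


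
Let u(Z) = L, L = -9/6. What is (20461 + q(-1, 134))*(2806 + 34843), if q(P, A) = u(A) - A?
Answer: 1530469499/2 ≈ 7.6524e+8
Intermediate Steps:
L = -3/2 (L = -9*1/6 = -3/2 ≈ -1.5000)
u(Z) = -3/2
q(P, A) = -3/2 - A
(20461 + q(-1, 134))*(2806 + 34843) = (20461 + (-3/2 - 1*134))*(2806 + 34843) = (20461 + (-3/2 - 134))*37649 = (20461 - 271/2)*37649 = (40651/2)*37649 = 1530469499/2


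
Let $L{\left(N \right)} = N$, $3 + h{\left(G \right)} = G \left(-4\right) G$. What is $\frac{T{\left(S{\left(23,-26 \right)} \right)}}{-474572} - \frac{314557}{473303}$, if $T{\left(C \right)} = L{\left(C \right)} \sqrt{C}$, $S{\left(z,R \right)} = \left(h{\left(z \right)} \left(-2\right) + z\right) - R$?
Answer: $- \frac{314557}{473303} - \frac{4287 \sqrt{4287}}{474572} \approx -1.2561$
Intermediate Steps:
$h{\left(G \right)} = -3 - 4 G^{2}$ ($h{\left(G \right)} = -3 + G \left(-4\right) G = -3 + - 4 G G = -3 - 4 G^{2}$)
$S{\left(z,R \right)} = 6 + z - R + 8 z^{2}$ ($S{\left(z,R \right)} = \left(\left(-3 - 4 z^{2}\right) \left(-2\right) + z\right) - R = \left(\left(6 + 8 z^{2}\right) + z\right) - R = \left(6 + z + 8 z^{2}\right) - R = 6 + z - R + 8 z^{2}$)
$T{\left(C \right)} = C^{\frac{3}{2}}$ ($T{\left(C \right)} = C \sqrt{C} = C^{\frac{3}{2}}$)
$\frac{T{\left(S{\left(23,-26 \right)} \right)}}{-474572} - \frac{314557}{473303} = \frac{\left(6 + 23 - -26 + 8 \cdot 23^{2}\right)^{\frac{3}{2}}}{-474572} - \frac{314557}{473303} = \left(6 + 23 + 26 + 8 \cdot 529\right)^{\frac{3}{2}} \left(- \frac{1}{474572}\right) - \frac{314557}{473303} = \left(6 + 23 + 26 + 4232\right)^{\frac{3}{2}} \left(- \frac{1}{474572}\right) - \frac{314557}{473303} = 4287^{\frac{3}{2}} \left(- \frac{1}{474572}\right) - \frac{314557}{473303} = 4287 \sqrt{4287} \left(- \frac{1}{474572}\right) - \frac{314557}{473303} = - \frac{4287 \sqrt{4287}}{474572} - \frac{314557}{473303} = - \frac{314557}{473303} - \frac{4287 \sqrt{4287}}{474572}$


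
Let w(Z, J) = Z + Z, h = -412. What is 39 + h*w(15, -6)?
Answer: -12321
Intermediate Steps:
w(Z, J) = 2*Z
39 + h*w(15, -6) = 39 - 824*15 = 39 - 412*30 = 39 - 12360 = -12321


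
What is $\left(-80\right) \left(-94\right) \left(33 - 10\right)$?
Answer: $172960$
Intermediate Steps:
$\left(-80\right) \left(-94\right) \left(33 - 10\right) = 7520 \cdot 23 = 172960$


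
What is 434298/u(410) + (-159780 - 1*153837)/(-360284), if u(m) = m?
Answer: 78299601801/73858220 ≈ 1060.1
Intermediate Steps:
434298/u(410) + (-159780 - 1*153837)/(-360284) = 434298/410 + (-159780 - 1*153837)/(-360284) = 434298*(1/410) + (-159780 - 153837)*(-1/360284) = 217149/205 - 313617*(-1/360284) = 217149/205 + 313617/360284 = 78299601801/73858220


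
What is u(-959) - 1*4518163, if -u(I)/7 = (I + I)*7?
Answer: -4424181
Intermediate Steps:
u(I) = -98*I (u(I) = -7*(I + I)*7 = -7*2*I*7 = -98*I)
u(-959) - 1*4518163 = -98*(-959) - 1*4518163 = 93982 - 4518163 = -4424181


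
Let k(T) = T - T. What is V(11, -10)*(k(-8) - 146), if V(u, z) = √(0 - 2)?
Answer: -146*I*√2 ≈ -206.48*I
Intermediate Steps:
V(u, z) = I*√2 (V(u, z) = √(-2) = I*√2)
k(T) = 0
V(11, -10)*(k(-8) - 146) = (I*√2)*(0 - 146) = (I*√2)*(-146) = -146*I*√2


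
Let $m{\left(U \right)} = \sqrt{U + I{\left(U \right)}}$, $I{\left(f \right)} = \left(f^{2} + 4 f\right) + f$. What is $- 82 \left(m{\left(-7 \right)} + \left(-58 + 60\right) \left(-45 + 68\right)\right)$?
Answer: $-3772 - 82 \sqrt{7} \approx -3989.0$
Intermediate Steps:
$I{\left(f \right)} = f^{2} + 5 f$
$m{\left(U \right)} = \sqrt{U + U \left(5 + U\right)}$
$- 82 \left(m{\left(-7 \right)} + \left(-58 + 60\right) \left(-45 + 68\right)\right) = - 82 \left(\sqrt{- 7 \left(6 - 7\right)} + \left(-58 + 60\right) \left(-45 + 68\right)\right) = - 82 \left(\sqrt{\left(-7\right) \left(-1\right)} + 2 \cdot 23\right) = - 82 \left(\sqrt{7} + 46\right) = - 82 \left(46 + \sqrt{7}\right) = -3772 - 82 \sqrt{7}$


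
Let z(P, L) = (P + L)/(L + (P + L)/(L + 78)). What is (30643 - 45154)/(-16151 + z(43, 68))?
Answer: 145675929/162123683 ≈ 0.89855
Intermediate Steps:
z(P, L) = (L + P)/(L + (L + P)/(78 + L))
(30643 - 45154)/(-16151 + z(43, 68)) = (30643 - 45154)/(-16151 + (68² + 78*68 + 78*43 + 68*43)/(43 + 68² + 79*68)) = -14511/(-16151 + (4624 + 5304 + 3354 + 2924)/(43 + 4624 + 5372)) = -14511/(-16151 + 16206/10039) = -14511/(-162123683/10039) = -14511*(-10039/162123683) = 145675929/162123683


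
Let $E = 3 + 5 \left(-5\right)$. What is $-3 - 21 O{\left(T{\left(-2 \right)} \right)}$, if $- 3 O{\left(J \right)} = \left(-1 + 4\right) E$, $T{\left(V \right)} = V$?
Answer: $-465$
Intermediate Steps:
$E = -22$ ($E = 3 - 25 = -22$)
$O{\left(J \right)} = 22$ ($O{\left(J \right)} = - \frac{\left(-1 + 4\right) \left(-22\right)}{3} = - \frac{3 \left(-22\right)}{3} = \left(- \frac{1}{3}\right) \left(-66\right) = 22$)
$-3 - 21 O{\left(T{\left(-2 \right)} \right)} = -3 - 462 = -465$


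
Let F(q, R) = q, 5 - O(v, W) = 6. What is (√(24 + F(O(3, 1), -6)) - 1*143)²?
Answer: (143 - √23)² ≈ 19100.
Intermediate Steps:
O(v, W) = -1 (O(v, W) = 5 - 1*6 = 5 - 6 = -1)
(√(24 + F(O(3, 1), -6)) - 1*143)² = (√(24 - 1) - 1*143)² = (√23 - 143)² = (-143 + √23)²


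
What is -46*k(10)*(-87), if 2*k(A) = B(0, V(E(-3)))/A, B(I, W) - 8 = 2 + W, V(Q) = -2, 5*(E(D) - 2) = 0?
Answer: 8004/5 ≈ 1600.8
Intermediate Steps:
E(D) = 2 (E(D) = 2 + (⅕)*0 = 2 + 0 = 2)
B(I, W) = 10 + W (B(I, W) = 8 + (2 + W) = 10 + W)
k(A) = 4/A (k(A) = ((10 - 2)/A)/2 = (8/A)/2 = 4/A)
-46*k(10)*(-87) = -184/10*(-87) = -46*⅖*(-87) = -92/5*(-87) = 8004/5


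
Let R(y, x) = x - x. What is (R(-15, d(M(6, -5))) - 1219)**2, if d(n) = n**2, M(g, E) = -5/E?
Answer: 1485961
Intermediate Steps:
R(y, x) = 0
(R(-15, d(M(6, -5))) - 1219)**2 = (0 - 1219)**2 = (-1219)**2 = 1485961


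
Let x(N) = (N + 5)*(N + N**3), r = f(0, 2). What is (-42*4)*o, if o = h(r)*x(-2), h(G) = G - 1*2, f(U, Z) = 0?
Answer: -10080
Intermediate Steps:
r = 0
h(G) = -2 + G (h(G) = G - 2 = -2 + G)
x(N) = (5 + N)*(N + N**3)
o = 60 (o = (-2 + 0)*(-2*(5 - 2 + (-2)**3 + 5*(-2)**2)) = -(-4)*(5 - 2 - 8 + 5*4) = -(-4)*(5 - 2 - 8 + 20) = -(-4)*15 = -2*(-30) = 60)
(-42*4)*o = -42*4*60 = -21*8*60 = -168*60 = -10080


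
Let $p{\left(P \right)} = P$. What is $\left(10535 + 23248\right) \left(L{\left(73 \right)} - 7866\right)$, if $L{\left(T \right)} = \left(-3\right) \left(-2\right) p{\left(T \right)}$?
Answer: $-250940124$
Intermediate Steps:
$L{\left(T \right)} = 6 T$ ($L{\left(T \right)} = \left(-3\right) \left(-2\right) T = 6 T$)
$\left(10535 + 23248\right) \left(L{\left(73 \right)} - 7866\right) = \left(10535 + 23248\right) \left(6 \cdot 73 - 7866\right) = 33783 \left(438 - 7866\right) = 33783 \left(-7428\right) = -250940124$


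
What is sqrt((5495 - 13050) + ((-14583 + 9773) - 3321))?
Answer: I*sqrt(15686) ≈ 125.24*I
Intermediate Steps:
sqrt((5495 - 13050) + ((-14583 + 9773) - 3321)) = sqrt(-7555 + (-4810 - 3321)) = sqrt(-7555 - 8131) = sqrt(-15686) = I*sqrt(15686)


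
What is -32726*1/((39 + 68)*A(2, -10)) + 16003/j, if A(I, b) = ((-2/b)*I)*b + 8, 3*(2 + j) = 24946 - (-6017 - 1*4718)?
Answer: -573476099/7634450 ≈ -75.117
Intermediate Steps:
j = 35675/3 (j = -2 + (24946 - (-6017 - 1*4718))/3 = -2 + (24946 - (-6017 - 4718))/3 = -2 + (24946 - 1*(-10735))/3 = -2 + (24946 + 10735)/3 = -2 + (⅓)*35681 = -2 + 35681/3 = 35675/3 ≈ 11892.)
A(I, b) = 8 - 2*I (A(I, b) = (-2*I/b)*b + 8 = -2*I + 8 = 8 - 2*I)
-32726*1/((39 + 68)*A(2, -10)) + 16003/j = -32726*1/((8 - 2*2)*(39 + 68)) + 16003/(35675/3) = -32726*1/(107*(8 - 4)) + 16003*(3/35675) = -32726/(4*107) + 48009/35675 = -32726/428 + 48009/35675 = -32726*1/428 + 48009/35675 = -16363/214 + 48009/35675 = -573476099/7634450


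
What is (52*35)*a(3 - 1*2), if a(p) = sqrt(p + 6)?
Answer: 1820*sqrt(7) ≈ 4815.3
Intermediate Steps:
a(p) = sqrt(6 + p)
(52*35)*a(3 - 1*2) = (52*35)*sqrt(6 + (3 - 1*2)) = 1820*sqrt(6 + (3 - 2)) = 1820*sqrt(6 + 1) = 1820*sqrt(7)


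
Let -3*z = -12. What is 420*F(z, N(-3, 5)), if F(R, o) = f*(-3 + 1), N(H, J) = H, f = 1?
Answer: -840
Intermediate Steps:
z = 4 (z = -⅓*(-12) = 4)
F(R, o) = -2 (F(R, o) = 1*(-3 + 1) = 1*(-2) = -2)
420*F(z, N(-3, 5)) = 420*(-2) = -840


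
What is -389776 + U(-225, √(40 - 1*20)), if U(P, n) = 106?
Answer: -389670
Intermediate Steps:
-389776 + U(-225, √(40 - 1*20)) = -389776 + 106 = -389670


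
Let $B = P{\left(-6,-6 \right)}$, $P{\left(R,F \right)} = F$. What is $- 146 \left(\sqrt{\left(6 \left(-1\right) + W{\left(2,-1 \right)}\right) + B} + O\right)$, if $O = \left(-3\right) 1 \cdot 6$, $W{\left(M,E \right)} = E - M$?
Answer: $2628 - 146 i \sqrt{15} \approx 2628.0 - 565.46 i$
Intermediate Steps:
$B = -6$
$O = -18$ ($O = \left(-3\right) 6 = -18$)
$- 146 \left(\sqrt{\left(6 \left(-1\right) + W{\left(2,-1 \right)}\right) + B} + O\right) = - 146 \left(\sqrt{\left(6 \left(-1\right) - 3\right) - 6} - 18\right) = - 146 \left(\sqrt{\left(-6 - 3\right) - 6} - 18\right) = - 146 \left(\sqrt{-9 - 6} - 18\right) = - 146 \left(\sqrt{-15} - 18\right) = - 146 \left(i \sqrt{15} - 18\right) = - 146 \left(-18 + i \sqrt{15}\right) = 2628 - 146 i \sqrt{15}$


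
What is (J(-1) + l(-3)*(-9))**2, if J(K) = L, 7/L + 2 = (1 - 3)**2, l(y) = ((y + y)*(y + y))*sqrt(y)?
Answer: (7 - 648*I*sqrt(3))**2/4 ≈ -3.1492e+5 - 3928.3*I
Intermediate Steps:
l(y) = 4*y**(5/2) (l(y) = ((2*y)*(2*y))*sqrt(y) = (4*y**2)*sqrt(y) = 4*y**(5/2))
L = 7/2 (L = 7/(-2 + (1 - 3)**2) = 7/(-2 + (-2)**2) = 7/(-2 + 4) = 7/2 ≈ 3.5000)
J(K) = 7/2
(J(-1) + l(-3)*(-9))**2 = (7/2 + (4*(-3)**(5/2))*(-9))**2 = (7/2 + (4*(9*I*sqrt(3)))*(-9))**2 = (7/2 + (36*I*sqrt(3))*(-9))**2 = (7/2 - 324*I*sqrt(3))**2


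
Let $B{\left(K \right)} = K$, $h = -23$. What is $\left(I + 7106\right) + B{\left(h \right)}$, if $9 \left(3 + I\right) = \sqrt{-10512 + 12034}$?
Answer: $7080 + \frac{\sqrt{1522}}{9} \approx 7084.3$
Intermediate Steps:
$I = -3 + \frac{\sqrt{1522}}{9}$ ($I = -3 + \frac{\sqrt{-10512 + 12034}}{9} = -3 + \frac{\sqrt{1522}}{9} \approx 1.3348$)
$\left(I + 7106\right) + B{\left(h \right)} = \left(\left(-3 + \frac{\sqrt{1522}}{9}\right) + 7106\right) - 23 = \left(7103 + \frac{\sqrt{1522}}{9}\right) - 23 = 7080 + \frac{\sqrt{1522}}{9}$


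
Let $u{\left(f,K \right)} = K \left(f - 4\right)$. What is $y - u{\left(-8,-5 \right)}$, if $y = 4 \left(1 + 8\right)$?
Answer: $-24$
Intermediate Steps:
$u{\left(f,K \right)} = K \left(-4 + f\right)$
$y = 36$ ($y = 4 \cdot 9 = 36$)
$y - u{\left(-8,-5 \right)} = 36 - - 5 \left(-4 - 8\right) = 36 - \left(-5\right) \left(-12\right) = 36 - 60 = -24$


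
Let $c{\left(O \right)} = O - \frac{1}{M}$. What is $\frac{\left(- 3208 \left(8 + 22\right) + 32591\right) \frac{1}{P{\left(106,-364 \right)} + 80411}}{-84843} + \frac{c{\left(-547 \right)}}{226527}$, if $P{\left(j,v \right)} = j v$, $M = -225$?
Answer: $- \frac{6881143981853}{2871009800453025} \approx -0.0023968$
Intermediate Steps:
$c{\left(O \right)} = \frac{1}{225} + O$ ($c{\left(O \right)} = O - \frac{1}{-225} = O - - \frac{1}{225} = O + \frac{1}{225} = \frac{1}{225} + O$)
$\frac{\left(- 3208 \left(8 + 22\right) + 32591\right) \frac{1}{P{\left(106,-364 \right)} + 80411}}{-84843} + \frac{c{\left(-547 \right)}}{226527} = \frac{\left(- 3208 \left(8 + 22\right) + 32591\right) \frac{1}{106 \left(-364\right) + 80411}}{-84843} + \frac{\frac{1}{225} - 547}{226527} = \frac{\left(-3208\right) 30 + 32591}{-38584 + 80411} \left(- \frac{1}{84843}\right) - \frac{17582}{7281225} = \frac{-96240 + 32591}{41827} \left(- \frac{1}{84843}\right) - \frac{17582}{7281225} = \left(-63649\right) \frac{1}{41827} \left(- \frac{1}{84843}\right) - \frac{17582}{7281225} = \left(- \frac{63649}{41827}\right) \left(- \frac{1}{84843}\right) - \frac{17582}{7281225} = \frac{63649}{3548728161} - \frac{17582}{7281225} = - \frac{6881143981853}{2871009800453025}$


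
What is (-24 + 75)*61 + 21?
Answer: 3132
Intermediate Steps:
(-24 + 75)*61 + 21 = 51*61 + 21 = 3111 + 21 = 3132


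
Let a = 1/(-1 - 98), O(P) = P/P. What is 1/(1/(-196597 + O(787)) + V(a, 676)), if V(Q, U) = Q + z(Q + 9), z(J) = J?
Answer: 2162556/19419305 ≈ 0.11136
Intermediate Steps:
O(P) = 1
a = -1/99 (a = 1/(-99) = -1/99 ≈ -0.010101)
V(Q, U) = 9 + 2*Q (V(Q, U) = Q + (Q + 9) = Q + (9 + Q) = 9 + 2*Q)
1/(1/(-196597 + O(787)) + V(a, 676)) = 1/(1/(-196597 + 1) + (9 + 2*(-1/99))) = 1/(1/(-196596) + (9 - 2/99)) = 1/(-1/196596 + 889/99) = 1/(19419305/2162556) = 2162556/19419305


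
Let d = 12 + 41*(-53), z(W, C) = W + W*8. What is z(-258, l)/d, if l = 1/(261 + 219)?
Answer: 2322/2161 ≈ 1.0745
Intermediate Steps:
l = 1/480 ≈ 0.0020833
z(W, C) = 9*W (z(W, C) = W + 8*W = 9*W)
d = -2161 (d = 12 - 2173 = -2161)
z(-258, l)/d = (9*(-258))/(-2161) = -2322*(-1/2161) = 2322/2161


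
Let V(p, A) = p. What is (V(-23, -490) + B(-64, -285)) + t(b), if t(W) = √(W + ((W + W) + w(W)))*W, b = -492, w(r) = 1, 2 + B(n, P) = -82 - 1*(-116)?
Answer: 9 - 2460*I*√59 ≈ 9.0 - 18896.0*I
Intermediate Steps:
B(n, P) = 32 (B(n, P) = -2 + (-82 - 1*(-116)) = -2 + (-82 + 116) = -2 + 34 = 32)
t(W) = W*√(1 + 3*W) (t(W) = √(W + ((W + W) + 1))*W = √(W + (2*W + 1))*W = √(W + (1 + 2*W))*W = √(1 + 3*W)*W = W*√(1 + 3*W))
(V(-23, -490) + B(-64, -285)) + t(b) = (-23 + 32) - 492*√(1 + 3*(-492)) = 9 - 492*√(1 - 1476) = 9 - 2460*I*√59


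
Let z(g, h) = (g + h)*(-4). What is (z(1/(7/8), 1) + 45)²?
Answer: 65025/49 ≈ 1327.0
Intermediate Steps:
z(g, h) = -4*g - 4*h
(z(1/(7/8), 1) + 45)² = ((-4/(7/8) - 4*1) + 45)² = ((-4/(7*(⅛)) - 4) + 45)² = ((-4/7/8 - 4) + 45)² = ((-4*8/7 - 4) + 45)² = ((-32/7 - 4) + 45)² = (-60/7 + 45)² = (255/7)² = 65025/49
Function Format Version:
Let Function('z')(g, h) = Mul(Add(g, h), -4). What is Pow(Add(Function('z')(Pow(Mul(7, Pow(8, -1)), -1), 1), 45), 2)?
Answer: Rational(65025, 49) ≈ 1327.0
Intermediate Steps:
Function('z')(g, h) = Add(Mul(-4, g), Mul(-4, h))
Pow(Add(Function('z')(Pow(Mul(7, Pow(8, -1)), -1), 1), 45), 2) = Pow(Add(Add(Mul(-4, Pow(Mul(7, Pow(8, -1)), -1)), Mul(-4, 1)), 45), 2) = Pow(Add(Add(Mul(-4, Pow(Mul(7, Rational(1, 8)), -1)), -4), 45), 2) = Pow(Add(Add(Mul(-4, Pow(Rational(7, 8), -1)), -4), 45), 2) = Pow(Add(Add(Mul(-4, Rational(8, 7)), -4), 45), 2) = Pow(Add(Add(Rational(-32, 7), -4), 45), 2) = Pow(Add(Rational(-60, 7), 45), 2) = Pow(Rational(255, 7), 2) = Rational(65025, 49)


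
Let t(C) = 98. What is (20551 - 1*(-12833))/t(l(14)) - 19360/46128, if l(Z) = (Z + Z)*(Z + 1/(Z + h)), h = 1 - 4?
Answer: 48063746/141267 ≈ 340.23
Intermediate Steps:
h = -3
l(Z) = 2*Z*(Z + 1/(-3 + Z)) (l(Z) = (Z + Z)*(Z + 1/(Z - 3)) = (2*Z)*(Z + 1/(-3 + Z)) = 2*Z*(Z + 1/(-3 + Z)))
(20551 - 1*(-12833))/t(l(14)) - 19360/46128 = (20551 - 1*(-12833))/98 - 19360/46128 = (20551 + 12833)*(1/98) - 19360*1/46128 = 33384*(1/98) - 1210/2883 = 16692/49 - 1210/2883 = 48063746/141267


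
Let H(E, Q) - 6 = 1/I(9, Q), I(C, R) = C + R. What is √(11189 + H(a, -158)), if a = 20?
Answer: √248540046/149 ≈ 105.81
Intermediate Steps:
H(E, Q) = 6 + 1/(9 + Q)
√(11189 + H(a, -158)) = √(11189 + (55 + 6*(-158))/(9 - 158)) = √(11189 + (55 - 948)/(-149)) = √(11189 - 1/149*(-893)) = √(11189 + 893/149) = √(1668054/149) = √248540046/149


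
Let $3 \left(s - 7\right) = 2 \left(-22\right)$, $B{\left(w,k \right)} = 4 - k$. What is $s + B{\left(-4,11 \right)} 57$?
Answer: $- \frac{1220}{3} \approx -406.67$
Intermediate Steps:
$s = - \frac{23}{3}$ ($s = 7 + \frac{2 \left(-22\right)}{3} = 7 + \frac{1}{3} \left(-44\right) = 7 - \frac{44}{3} = - \frac{23}{3} \approx -7.6667$)
$s + B{\left(-4,11 \right)} 57 = - \frac{23}{3} + \left(4 - 11\right) 57 = - \frac{23}{3} - 399 = - \frac{1220}{3}$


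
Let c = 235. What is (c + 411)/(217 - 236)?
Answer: -34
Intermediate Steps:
(c + 411)/(217 - 236) = (235 + 411)/(217 - 236) = 646/(-19) = 646*(-1/19) = -34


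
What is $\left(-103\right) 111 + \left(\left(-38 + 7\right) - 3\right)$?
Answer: $-11467$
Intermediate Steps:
$\left(-103\right) 111 + \left(\left(-38 + 7\right) - 3\right) = -11433 - 34 = -11467$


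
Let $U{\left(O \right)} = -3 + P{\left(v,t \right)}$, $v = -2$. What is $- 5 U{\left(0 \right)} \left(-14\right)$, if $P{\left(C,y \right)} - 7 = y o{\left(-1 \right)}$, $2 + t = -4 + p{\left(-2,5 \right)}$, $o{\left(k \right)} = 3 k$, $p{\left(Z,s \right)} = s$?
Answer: $490$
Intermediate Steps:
$t = -1$ ($t = -2 + \left(-4 + 5\right) = -2 + 1 = -1$)
$P{\left(C,y \right)} = 7 - 3 y$ ($P{\left(C,y \right)} = 7 + y 3 \left(-1\right) = 7 + y \left(-3\right) = 7 - 3 y$)
$U{\left(O \right)} = 7$ ($U{\left(O \right)} = -3 + \left(7 - -3\right) = -3 + \left(7 + 3\right) = -3 + 10 = 7$)
$- 5 U{\left(0 \right)} \left(-14\right) = \left(-5\right) 7 \left(-14\right) = \left(-35\right) \left(-14\right) = 490$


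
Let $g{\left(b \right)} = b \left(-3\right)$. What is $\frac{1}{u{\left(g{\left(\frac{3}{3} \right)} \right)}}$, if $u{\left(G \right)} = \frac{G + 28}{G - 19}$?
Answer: $- \frac{22}{25} \approx -0.88$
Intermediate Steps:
$g{\left(b \right)} = - 3 b$
$u{\left(G \right)} = \frac{28 + G}{-19 + G}$
$\frac{1}{u{\left(g{\left(\frac{3}{3} \right)} \right)}} = \frac{1}{\frac{1}{-19 - 3 \cdot \frac{3}{3}} \left(28 - 3 \cdot \frac{3}{3}\right)} = \frac{1}{\frac{1}{-19 - 3 \cdot 3 \cdot \frac{1}{3}} \left(28 - 3 \cdot 3 \cdot \frac{1}{3}\right)} = \frac{1}{\frac{1}{-19 - 3} \left(28 - 3\right)} = \frac{1}{\frac{1}{-22} \cdot 25} = \frac{1}{\left(- \frac{1}{22}\right) 25} = \frac{1}{- \frac{25}{22}} = - \frac{22}{25}$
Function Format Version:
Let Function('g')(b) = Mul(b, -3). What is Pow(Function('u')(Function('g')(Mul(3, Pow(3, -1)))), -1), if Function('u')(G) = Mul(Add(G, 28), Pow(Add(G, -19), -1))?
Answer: Rational(-22, 25) ≈ -0.88000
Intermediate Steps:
Function('g')(b) = Mul(-3, b)
Function('u')(G) = Mul(Pow(Add(-19, G), -1), Add(28, G)) (Function('u')(G) = Mul(Add(28, G), Pow(Add(-19, G), -1)) = Mul(Pow(Add(-19, G), -1), Add(28, G)))
Pow(Function('u')(Function('g')(Mul(3, Pow(3, -1)))), -1) = Pow(Mul(Pow(Add(-19, Mul(-3, Mul(3, Pow(3, -1)))), -1), Add(28, Mul(-3, Mul(3, Pow(3, -1))))), -1) = Pow(Mul(Pow(Add(-19, Mul(-3, Mul(3, Rational(1, 3)))), -1), Add(28, Mul(-3, Mul(3, Rational(1, 3))))), -1) = Pow(Mul(Pow(Add(-19, Mul(-3, 1)), -1), Add(28, Mul(-3, 1))), -1) = Pow(Mul(Pow(Add(-19, -3), -1), Add(28, -3)), -1) = Pow(Mul(Pow(-22, -1), 25), -1) = Pow(Mul(Rational(-1, 22), 25), -1) = Pow(Rational(-25, 22), -1) = Rational(-22, 25)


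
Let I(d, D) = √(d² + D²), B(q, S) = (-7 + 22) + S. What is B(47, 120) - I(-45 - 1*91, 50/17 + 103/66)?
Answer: 135 - √23309831065/1122 ≈ -1.0745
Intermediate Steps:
B(q, S) = 15 + S
I(d, D) = √(D² + d²)
B(47, 120) - I(-45 - 1*91, 50/17 + 103/66) = (15 + 120) - √((50/17 + 103/66)² + (-45 - 1*91)²) = 135 - √((50*(1/17) + 103*(1/66))² + (-45 - 91)²) = 135 - √((50/17 + 103/66)² + (-136)²) = 135 - √((5051/1122)² + 18496) = 135 - √(25512601/1258884 + 18496) = 135 - √(23309831065/1258884) = 135 - √23309831065/1122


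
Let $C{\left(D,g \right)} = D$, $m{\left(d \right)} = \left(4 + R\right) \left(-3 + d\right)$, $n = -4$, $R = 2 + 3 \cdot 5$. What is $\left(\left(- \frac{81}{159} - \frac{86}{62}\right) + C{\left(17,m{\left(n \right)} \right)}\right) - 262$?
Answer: $- \frac{405651}{1643} \approx -246.9$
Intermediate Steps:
$R = 17$ ($R = 2 + 15 = 17$)
$m{\left(d \right)} = -63 + 21 d$ ($m{\left(d \right)} = \left(4 + 17\right) \left(-3 + d\right) = 21 \left(-3 + d\right) = -63 + 21 d$)
$\left(\left(- \frac{81}{159} - \frac{86}{62}\right) + C{\left(17,m{\left(n \right)} \right)}\right) - 262 = \left(\left(- \frac{81}{159} - \frac{86}{62}\right) + 17\right) - 262 = \left(\left(\left(-81\right) \frac{1}{159} - \frac{43}{31}\right) + 17\right) - 262 = \left(\left(- \frac{27}{53} - \frac{43}{31}\right) + 17\right) - 262 = \left(- \frac{3116}{1643} + 17\right) - 262 = \frac{24815}{1643} - 262 = - \frac{405651}{1643}$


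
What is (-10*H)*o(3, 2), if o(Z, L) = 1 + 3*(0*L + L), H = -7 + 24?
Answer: -1190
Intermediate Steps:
H = 17
o(Z, L) = 1 + 3*L (o(Z, L) = 1 + 3*(0 + L) = 1 + 3*L)
(-10*H)*o(3, 2) = (-10*17)*(1 + 3*2) = -170*(1 + 6) = -170*7 = -1190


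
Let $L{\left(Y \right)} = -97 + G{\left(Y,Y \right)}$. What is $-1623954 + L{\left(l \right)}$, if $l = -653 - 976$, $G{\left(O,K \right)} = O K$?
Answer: $1029590$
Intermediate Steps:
$G{\left(O,K \right)} = K O$
$l = -1629$ ($l = -653 - 976 = -1629$)
$L{\left(Y \right)} = -97 + Y^{2}$ ($L{\left(Y \right)} = -97 + Y Y = -97 + Y^{2}$)
$-1623954 + L{\left(l \right)} = -1623954 - \left(97 - \left(-1629\right)^{2}\right) = -1623954 + \left(-97 + 2653641\right) = -1623954 + 2653544 = 1029590$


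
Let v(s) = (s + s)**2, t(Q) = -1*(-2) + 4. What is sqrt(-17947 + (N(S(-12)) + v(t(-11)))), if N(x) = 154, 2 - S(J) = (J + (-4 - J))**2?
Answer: 3*I*sqrt(1961) ≈ 132.85*I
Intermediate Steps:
t(Q) = 6 (t(Q) = 2 + 4 = 6)
v(s) = 4*s**2 (v(s) = (2*s)**2 = 4*s**2)
S(J) = -14 (S(J) = 2 - (J + (-4 - J))**2 = 2 - 1*(-4)**2 = 2 - 1*16 = 2 - 16 = -14)
sqrt(-17947 + (N(S(-12)) + v(t(-11)))) = sqrt(-17947 + (154 + 4*6**2)) = sqrt(-17947 + (154 + 4*36)) = sqrt(-17947 + (154 + 144)) = sqrt(-17947 + 298) = sqrt(-17649) = 3*I*sqrt(1961)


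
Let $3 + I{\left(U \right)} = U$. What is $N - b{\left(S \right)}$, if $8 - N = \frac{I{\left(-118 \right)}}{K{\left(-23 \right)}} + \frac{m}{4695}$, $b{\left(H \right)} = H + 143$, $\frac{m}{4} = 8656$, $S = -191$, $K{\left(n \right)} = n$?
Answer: $\frac{4682713}{107985} \approx 43.365$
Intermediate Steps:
$I{\left(U \right)} = -3 + U$
$m = 34624$ ($m = 4 \cdot 8656 = 34624$)
$b{\left(H \right)} = 143 + H$
$N = - \frac{500567}{107985}$ ($N = 8 - \left(\frac{-3 - 118}{-23} + \frac{34624}{4695}\right) = 8 - \left(\left(-121\right) \left(- \frac{1}{23}\right) + 34624 \cdot \frac{1}{4695}\right) = 8 - \left(\frac{121}{23} + \frac{34624}{4695}\right) = 8 - \frac{1364447}{107985} = - \frac{500567}{107985} \approx -4.6355$)
$N - b{\left(S \right)} = - \frac{500567}{107985} - \left(143 - 191\right) = - \frac{500567}{107985} - -48 = - \frac{500567}{107985} + 48 = \frac{4682713}{107985}$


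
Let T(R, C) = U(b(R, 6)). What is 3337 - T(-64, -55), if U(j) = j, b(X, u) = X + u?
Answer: 3395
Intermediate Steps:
T(R, C) = 6 + R (T(R, C) = R + 6 = 6 + R)
3337 - T(-64, -55) = 3337 - (6 - 64) = 3337 - 1*(-58) = 3337 + 58 = 3395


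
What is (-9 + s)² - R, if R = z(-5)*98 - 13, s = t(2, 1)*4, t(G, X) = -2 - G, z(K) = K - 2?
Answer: 1324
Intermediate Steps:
z(K) = -2 + K
s = -16 (s = (-2 - 1*2)*4 = (-2 - 2)*4 = -4*4 = -16)
R = -699 (R = (-2 - 5)*98 - 13 = -7*98 - 13 = -686 - 13 = -699)
(-9 + s)² - R = (-9 - 16)² - 1*(-699) = (-25)² + 699 = 625 + 699 = 1324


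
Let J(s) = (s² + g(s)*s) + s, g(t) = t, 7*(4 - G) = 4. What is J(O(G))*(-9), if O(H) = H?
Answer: -11880/49 ≈ -242.45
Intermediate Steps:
G = 24/7 (G = 4 - ⅐*4 = 4 - 4/7 = 24/7 ≈ 3.4286)
J(s) = s + 2*s² (J(s) = (s² + s*s) + s = (s² + s²) + s = 2*s² + s = s + 2*s²)
J(O(G))*(-9) = (24*(1 + 2*(24/7))/7)*(-9) = (24*(1 + 48/7)/7)*(-9) = ((24/7)*(55/7))*(-9) = (1320/49)*(-9) = -11880/49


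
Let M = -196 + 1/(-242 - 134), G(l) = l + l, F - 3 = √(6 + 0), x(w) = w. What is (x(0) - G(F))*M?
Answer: 221091/188 + 73697*√6/188 ≈ 2136.2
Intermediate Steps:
F = 3 + √6 (F = 3 + √(6 + 0) = 3 + √6 ≈ 5.4495)
G(l) = 2*l
M = -73697/376 (M = -196 + 1/(-376) = -196 - 1/376 = -73697/376 ≈ -196.00)
(x(0) - G(F))*M = (0 - 2*(3 + √6))*(-73697/376) = (0 - (6 + 2*√6))*(-73697/376) = (0 + (-6 - 2*√6))*(-73697/376) = (-6 - 2*√6)*(-73697/376) = 221091/188 + 73697*√6/188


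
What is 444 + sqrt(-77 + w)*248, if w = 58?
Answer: 444 + 248*I*sqrt(19) ≈ 444.0 + 1081.0*I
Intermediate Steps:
444 + sqrt(-77 + w)*248 = 444 + sqrt(-77 + 58)*248 = 444 + sqrt(-19)*248 = 444 + (I*sqrt(19))*248 = 444 + 248*I*sqrt(19)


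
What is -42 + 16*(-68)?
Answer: -1130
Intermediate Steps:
-42 + 16*(-68) = -42 - 1088 = -1130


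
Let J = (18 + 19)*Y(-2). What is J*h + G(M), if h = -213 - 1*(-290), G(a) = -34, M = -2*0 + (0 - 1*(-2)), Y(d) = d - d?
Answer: -34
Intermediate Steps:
Y(d) = 0
M = 2 (M = 0 + (0 + 2) = 0 + 2 = 2)
h = 77 (h = -213 + 290 = 77)
J = 0 (J = (18 + 19)*0 = 37*0 = 0)
J*h + G(M) = 0*77 - 34 = 0 - 34 = -34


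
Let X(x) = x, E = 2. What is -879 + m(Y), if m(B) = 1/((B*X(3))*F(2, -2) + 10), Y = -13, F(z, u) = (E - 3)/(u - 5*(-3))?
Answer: -11426/13 ≈ -878.92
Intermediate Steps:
F(z, u) = -1/(15 + u) (F(z, u) = (2 - 3)/(u - 5*(-3)) = -1/(u + 15) = -1/(15 + u))
m(B) = 1/(10 - 3*B/13) (m(B) = 1/((B*3)*(-1/(15 - 2)) + 10) = 1/((3*B)*(-1/13) + 10) = 1/(-3*B/13 + 10) = 1/(10 - 3*B/13))
-879 + m(Y) = -879 + 13/(130 - 3*(-13)) = -879 + 13/(130 + 39) = -879 + 13/169 = -879 + 13*(1/169) = -879 + 1/13 = -11426/13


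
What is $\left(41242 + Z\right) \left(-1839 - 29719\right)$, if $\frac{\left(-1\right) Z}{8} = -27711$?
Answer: $-8297544940$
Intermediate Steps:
$Z = 221688$ ($Z = \left(-8\right) \left(-27711\right) = 221688$)
$\left(41242 + Z\right) \left(-1839 - 29719\right) = \left(41242 + 221688\right) \left(-1839 - 29719\right) = 262930 \left(-31558\right) = -8297544940$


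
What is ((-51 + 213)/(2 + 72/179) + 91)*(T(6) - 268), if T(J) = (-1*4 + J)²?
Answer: -8992896/215 ≈ -41827.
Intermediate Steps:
T(J) = (-4 + J)²
((-51 + 213)/(2 + 72/179) + 91)*(T(6) - 268) = ((-51 + 213)/(2 + 72/179) + 91)*((-4 + 6)² - 268) = (162/(2 + 72*(1/179)) + 91)*(2² - 268) = (162/(2 + 72/179) + 91)*(4 - 268) = (162/(430/179) + 91)*(-264) = (162*(179/430) + 91)*(-264) = (14499/215 + 91)*(-264) = (34064/215)*(-264) = -8992896/215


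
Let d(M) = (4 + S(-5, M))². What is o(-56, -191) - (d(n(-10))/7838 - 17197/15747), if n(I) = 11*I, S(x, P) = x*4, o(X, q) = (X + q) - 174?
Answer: -893640694/2128017 ≈ -419.94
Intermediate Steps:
o(X, q) = -174 + X + q
S(x, P) = 4*x
d(M) = 256 (d(M) = (4 + 4*(-5))² = (4 - 20)² = (-16)² = 256)
o(-56, -191) - (d(n(-10))/7838 - 17197/15747) = (-174 - 56 - 191) - (256/7838 - 17197/15747) = -421 - (256*(1/7838) - 17197*1/15747) = -421 - (128/3919 - 593/543) = -421 - 1*(-2254463/2128017) = -421 + 2254463/2128017 = -893640694/2128017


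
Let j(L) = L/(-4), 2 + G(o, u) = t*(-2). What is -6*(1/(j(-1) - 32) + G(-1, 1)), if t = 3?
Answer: 6120/127 ≈ 48.189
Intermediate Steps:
G(o, u) = -8 (G(o, u) = -2 + 3*(-2) = -2 - 6 = -8)
j(L) = -L/4 (j(L) = L*(-¼) = -L/4)
-6*(1/(j(-1) - 32) + G(-1, 1)) = -6*(1/(-¼*(-1) - 32) - 8) = -6*(1/(¼ - 32) - 8) = -6*(1/(-127/4) - 8) = -6*(-4/127 - 8) = -6*(-1020/127) = 6120/127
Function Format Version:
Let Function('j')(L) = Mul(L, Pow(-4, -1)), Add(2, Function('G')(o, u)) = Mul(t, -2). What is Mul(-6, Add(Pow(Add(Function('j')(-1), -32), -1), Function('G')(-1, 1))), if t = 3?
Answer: Rational(6120, 127) ≈ 48.189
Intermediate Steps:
Function('G')(o, u) = -8 (Function('G')(o, u) = Add(-2, Mul(3, -2)) = Add(-2, -6) = -8)
Function('j')(L) = Mul(Rational(-1, 4), L) (Function('j')(L) = Mul(L, Rational(-1, 4)) = Mul(Rational(-1, 4), L))
Mul(-6, Add(Pow(Add(Function('j')(-1), -32), -1), Function('G')(-1, 1))) = Mul(-6, Add(Pow(Add(Mul(Rational(-1, 4), -1), -32), -1), -8)) = Mul(-6, Add(Pow(Add(Rational(1, 4), -32), -1), -8)) = Mul(-6, Add(Pow(Rational(-127, 4), -1), -8)) = Mul(-6, Add(Rational(-4, 127), -8)) = Mul(-6, Rational(-1020, 127)) = Rational(6120, 127)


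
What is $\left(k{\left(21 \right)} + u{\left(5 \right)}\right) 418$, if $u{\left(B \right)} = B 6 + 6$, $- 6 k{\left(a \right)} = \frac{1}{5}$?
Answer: $\frac{225511}{15} \approx 15034.0$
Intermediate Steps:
$k{\left(a \right)} = - \frac{1}{30}$ ($k{\left(a \right)} = - \frac{1}{6 \cdot 5} = \left(- \frac{1}{6}\right) \frac{1}{5} = - \frac{1}{30}$)
$u{\left(B \right)} = 6 + 6 B$ ($u{\left(B \right)} = 6 B + 6 = 6 + 6 B$)
$\left(k{\left(21 \right)} + u{\left(5 \right)}\right) 418 = \left(- \frac{1}{30} + \left(6 + 6 \cdot 5\right)\right) 418 = \left(- \frac{1}{30} + \left(6 + 30\right)\right) 418 = \left(- \frac{1}{30} + 36\right) 418 = \frac{1079}{30} \cdot 418 = \frac{225511}{15}$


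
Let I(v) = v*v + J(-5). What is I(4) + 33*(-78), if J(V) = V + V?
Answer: -2568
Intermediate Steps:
J(V) = 2*V
I(v) = -10 + v² (I(v) = v*v + 2*(-5) = v² - 10 = -10 + v²)
I(4) + 33*(-78) = (-10 + 4²) + 33*(-78) = (-10 + 16) - 2574 = 6 - 2574 = -2568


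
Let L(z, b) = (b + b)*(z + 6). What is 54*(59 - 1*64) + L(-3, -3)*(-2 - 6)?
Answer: -126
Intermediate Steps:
L(z, b) = 2*b*(6 + z) (L(z, b) = (2*b)*(6 + z) = 2*b*(6 + z))
54*(59 - 1*64) + L(-3, -3)*(-2 - 6) = 54*(59 - 1*64) + (2*(-3)*(6 - 3))*(-2 - 6) = 54*(59 - 64) + (2*(-3)*3)*(-8) = 54*(-5) - 18*(-8) = -270 + 144 = -126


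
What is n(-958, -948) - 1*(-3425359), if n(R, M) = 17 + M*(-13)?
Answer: 3437700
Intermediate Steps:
n(R, M) = 17 - 13*M
n(-958, -948) - 1*(-3425359) = (17 - 13*(-948)) - 1*(-3425359) = (17 + 12324) + 3425359 = 12341 + 3425359 = 3437700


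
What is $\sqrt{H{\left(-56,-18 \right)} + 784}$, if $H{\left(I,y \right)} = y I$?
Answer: $16 \sqrt{7} \approx 42.332$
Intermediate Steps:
$H{\left(I,y \right)} = I y$
$\sqrt{H{\left(-56,-18 \right)} + 784} = \sqrt{\left(-56\right) \left(-18\right) + 784} = \sqrt{1008 + 784} = \sqrt{1792} = 16 \sqrt{7}$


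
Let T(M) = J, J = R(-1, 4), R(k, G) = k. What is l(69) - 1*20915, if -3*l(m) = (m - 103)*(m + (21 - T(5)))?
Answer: -59651/3 ≈ -19884.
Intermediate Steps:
J = -1
T(M) = -1
l(m) = -(-103 + m)*(22 + m)/3 (l(m) = -(m - 103)*(m + (21 - 1*(-1)))/3 = -(-103 + m)*(m + (21 + 1))/3 = -(-103 + m)*(m + 22)/3 = -(-103 + m)*(22 + m)/3)
l(69) - 1*20915 = (2266/3 + 27*69 - ⅓*69²) - 1*20915 = (2266/3 + 1863 - ⅓*4761) - 20915 = (2266/3 + 1863 - 1587) - 20915 = 3094/3 - 20915 = -59651/3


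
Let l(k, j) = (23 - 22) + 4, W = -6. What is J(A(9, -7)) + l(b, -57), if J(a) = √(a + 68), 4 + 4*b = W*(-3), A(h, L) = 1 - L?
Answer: 5 + 2*√19 ≈ 13.718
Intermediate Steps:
b = 7/2 (b = -1 + (-6*(-3))/4 = -1 + (¼)*18 = -1 + 9/2 = 7/2 ≈ 3.5000)
l(k, j) = 5 (l(k, j) = 1 + 4 = 5)
J(a) = √(68 + a)
J(A(9, -7)) + l(b, -57) = √(68 + (1 - 1*(-7))) + 5 = √(68 + (1 + 7)) + 5 = √(68 + 8) + 5 = √76 + 5 = 2*√19 + 5 = 5 + 2*√19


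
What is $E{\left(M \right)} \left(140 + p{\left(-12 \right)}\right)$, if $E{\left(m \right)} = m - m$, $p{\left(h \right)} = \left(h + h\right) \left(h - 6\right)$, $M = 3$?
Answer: $0$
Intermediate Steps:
$p{\left(h \right)} = 2 h \left(-6 + h\right)$
$E{\left(m \right)} = 0$
$E{\left(M \right)} \left(140 + p{\left(-12 \right)}\right) = 0 \left(140 + 2 \left(-12\right) \left(-6 - 12\right)\right) = 0 \left(140 + 2 \left(-12\right) \left(-18\right)\right) = 0 \left(140 + 432\right) = 0 \cdot 572 = 0$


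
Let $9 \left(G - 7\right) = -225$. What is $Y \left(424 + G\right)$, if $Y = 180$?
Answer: $73080$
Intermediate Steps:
$G = -18$ ($G = 7 + \frac{1}{9} \left(-225\right) = 7 - 25 = -18$)
$Y \left(424 + G\right) = 180 \left(424 - 18\right) = 180 \cdot 406 = 73080$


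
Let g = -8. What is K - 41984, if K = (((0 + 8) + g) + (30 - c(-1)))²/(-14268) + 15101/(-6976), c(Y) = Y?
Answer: -1044759870979/24883392 ≈ -41986.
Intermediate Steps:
K = -55541251/24883392 (K = (((0 + 8) - 8) + (30 - 1*(-1)))²/(-14268) + 15101/(-6976) = ((8 - 8) + (30 + 1))²*(-1/14268) + 15101*(-1/6976) = (0 + 31)²*(-1/14268) - 15101/6976 = 31²*(-1/14268) - 15101/6976 = 961*(-1/14268) - 15101/6976 = -961/14268 - 15101/6976 = -55541251/24883392 ≈ -2.2321)
K - 41984 = -55541251/24883392 - 41984 = -1044759870979/24883392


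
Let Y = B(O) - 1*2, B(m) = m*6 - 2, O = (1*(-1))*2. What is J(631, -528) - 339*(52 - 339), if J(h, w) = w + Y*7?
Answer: 96653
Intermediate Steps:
O = -2 (O = -1*2 = -2)
B(m) = -2 + 6*m (B(m) = 6*m - 2 = -2 + 6*m)
Y = -16 (Y = (-2 + 6*(-2)) - 1*2 = (-2 - 12) - 2 = -14 - 2 = -16)
J(h, w) = -112 + w (J(h, w) = w - 16*7 = w - 112 = -112 + w)
J(631, -528) - 339*(52 - 339) = (-112 - 528) - 339*(52 - 339) = -640 - 339*(-287) = -640 - 1*(-97293) = -640 + 97293 = 96653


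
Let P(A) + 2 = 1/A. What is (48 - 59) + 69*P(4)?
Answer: -527/4 ≈ -131.75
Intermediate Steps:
P(A) = -2 + 1/A
(48 - 59) + 69*P(4) = (48 - 59) + 69*(-2 + 1/4) = -11 + 69*(-2 + ¼) = -11 + 69*(-7/4) = -11 - 483/4 = -527/4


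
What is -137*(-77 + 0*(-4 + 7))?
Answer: 10549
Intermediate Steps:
-137*(-77 + 0*(-4 + 7)) = -137*(-77 + 0*3) = -137*(-77 + 0) = -137*(-77) = 10549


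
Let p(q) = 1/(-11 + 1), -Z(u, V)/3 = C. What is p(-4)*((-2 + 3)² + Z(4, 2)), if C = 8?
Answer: 23/10 ≈ 2.3000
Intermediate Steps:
Z(u, V) = -24 (Z(u, V) = -3*8 = -24)
p(q) = -⅒ (p(q) = 1/(-10) = -⅒)
p(-4)*((-2 + 3)² + Z(4, 2)) = -((-2 + 3)² - 24)/10 = -(1² - 24)/10 = -(1 - 24)/10 = -⅒*(-23) = 23/10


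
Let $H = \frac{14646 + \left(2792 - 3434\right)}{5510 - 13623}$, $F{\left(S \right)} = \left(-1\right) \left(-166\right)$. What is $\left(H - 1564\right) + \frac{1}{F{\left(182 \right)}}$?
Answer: $- \frac{2108646063}{1346758} \approx -1565.7$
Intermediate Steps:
$F{\left(S \right)} = 166$
$H = - \frac{14004}{8113}$ ($H = \frac{14646 - 642}{-8113} = 14004 \left(- \frac{1}{8113}\right) = - \frac{14004}{8113} \approx -1.7261$)
$\left(H - 1564\right) + \frac{1}{F{\left(182 \right)}} = \left(- \frac{14004}{8113} - 1564\right) + \frac{1}{166} = - \frac{12702736}{8113} + \frac{1}{166} = - \frac{2108646063}{1346758}$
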